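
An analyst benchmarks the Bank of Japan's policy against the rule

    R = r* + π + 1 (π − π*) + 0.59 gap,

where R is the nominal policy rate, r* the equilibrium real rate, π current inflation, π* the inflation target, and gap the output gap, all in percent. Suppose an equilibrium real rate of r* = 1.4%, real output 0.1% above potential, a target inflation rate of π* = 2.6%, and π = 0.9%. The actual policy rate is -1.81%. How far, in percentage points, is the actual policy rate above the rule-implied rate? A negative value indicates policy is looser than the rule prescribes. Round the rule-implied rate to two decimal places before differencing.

Output 0.1% above potential → gap = 0.1.
R = 1.4 + 0.9 + 1 × (0.9 − 2.6) + 0.59 × 0.1
   = 1.4 + 0.9 − 1.7 + 0.059 = 0.66
Deviation = -1.81 − 0.66 = -2.47 pp.

-2.47 pp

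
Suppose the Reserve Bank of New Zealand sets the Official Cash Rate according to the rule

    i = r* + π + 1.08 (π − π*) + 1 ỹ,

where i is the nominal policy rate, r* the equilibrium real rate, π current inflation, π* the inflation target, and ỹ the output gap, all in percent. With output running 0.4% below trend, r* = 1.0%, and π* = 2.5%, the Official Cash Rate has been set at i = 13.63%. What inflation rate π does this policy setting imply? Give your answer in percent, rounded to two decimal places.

7.56%

Output 0.4% below potential → ỹ = -0.4.
Collecting π: i = r* + (1 + 1.08) π − 1.08 π* + 1 ỹ
2.08 π = 13.63 − 1.0 + 1.08 × 2.5 − 1 × (-0.4) = 15.73
π = 15.73 / 2.08 = 7.56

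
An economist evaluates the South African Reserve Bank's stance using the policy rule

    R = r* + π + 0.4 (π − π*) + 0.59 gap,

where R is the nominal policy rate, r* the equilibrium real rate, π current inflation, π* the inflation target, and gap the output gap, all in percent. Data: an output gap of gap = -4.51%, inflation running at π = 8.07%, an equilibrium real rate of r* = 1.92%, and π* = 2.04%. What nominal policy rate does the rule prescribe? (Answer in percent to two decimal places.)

9.74%

R = 1.92 + 8.07 + 0.4 × (8.07 − 2.04) + 0.59 × (-4.51)
   = 1.92 + 8.07 + 2.412 − 2.6609 = 9.74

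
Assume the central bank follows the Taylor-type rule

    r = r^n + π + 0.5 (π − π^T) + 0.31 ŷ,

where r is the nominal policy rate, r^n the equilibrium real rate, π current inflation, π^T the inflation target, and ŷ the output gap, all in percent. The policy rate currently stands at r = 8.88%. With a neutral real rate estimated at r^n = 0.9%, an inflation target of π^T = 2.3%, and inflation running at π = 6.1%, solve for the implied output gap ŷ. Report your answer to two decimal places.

0.31 ŷ = 8.88 − 0.9 − 6.1 − 0.5 × (6.1 − 2.3) = -0.02
ŷ = -0.02 / 0.31 = -0.06

-0.06%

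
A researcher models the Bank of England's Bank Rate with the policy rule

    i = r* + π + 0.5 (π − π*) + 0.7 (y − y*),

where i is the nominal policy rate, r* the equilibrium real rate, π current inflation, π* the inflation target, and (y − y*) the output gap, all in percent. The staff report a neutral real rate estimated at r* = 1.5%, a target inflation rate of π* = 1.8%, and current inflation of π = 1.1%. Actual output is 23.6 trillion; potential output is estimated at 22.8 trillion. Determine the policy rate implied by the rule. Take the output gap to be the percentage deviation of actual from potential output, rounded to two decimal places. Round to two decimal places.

Output gap = 100 × (23.6 − 22.8) / 22.8 = 3.51%.
i = 1.50 + 1.10 + 0.5 × (1.10 − 1.80) + 0.7 × 3.51
   = 1.50 + 1.1 − 0.35 + 2.457 = 4.71

4.71%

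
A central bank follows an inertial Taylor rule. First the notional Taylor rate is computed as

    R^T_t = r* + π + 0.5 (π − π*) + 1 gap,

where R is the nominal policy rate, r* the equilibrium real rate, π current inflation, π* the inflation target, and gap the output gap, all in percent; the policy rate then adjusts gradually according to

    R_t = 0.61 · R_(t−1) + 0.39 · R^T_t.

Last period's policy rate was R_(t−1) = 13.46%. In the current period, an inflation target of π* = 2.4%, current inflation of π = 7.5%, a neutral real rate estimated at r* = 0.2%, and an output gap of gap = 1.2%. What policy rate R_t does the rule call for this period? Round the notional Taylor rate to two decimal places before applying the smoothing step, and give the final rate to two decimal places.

12.68%

R^T_t = 0.2 + 7.5 + 0.5 × (7.5 − 2.4) + 1 × 1.2
   = 0.2 + 7.5 + 2.55 + 1.2 = 11.45
R_t = 0.61 × 13.46 + 0.39 × 11.45 = 8.2106 + 4.4655 = 12.68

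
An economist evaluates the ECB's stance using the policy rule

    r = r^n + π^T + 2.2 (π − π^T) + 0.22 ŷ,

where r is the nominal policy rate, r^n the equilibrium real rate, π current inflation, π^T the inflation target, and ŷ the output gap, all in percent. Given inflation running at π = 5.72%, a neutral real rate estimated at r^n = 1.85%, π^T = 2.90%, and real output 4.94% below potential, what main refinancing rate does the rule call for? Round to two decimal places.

Output 4.94% below potential → ŷ = -4.94.
r = 1.85 + 2.90 + 2.2 × (5.72 − 2.90) + 0.22 × (-4.94)
   = 1.85 + 2.9 + 6.204 − 1.0868 = 9.87

9.87%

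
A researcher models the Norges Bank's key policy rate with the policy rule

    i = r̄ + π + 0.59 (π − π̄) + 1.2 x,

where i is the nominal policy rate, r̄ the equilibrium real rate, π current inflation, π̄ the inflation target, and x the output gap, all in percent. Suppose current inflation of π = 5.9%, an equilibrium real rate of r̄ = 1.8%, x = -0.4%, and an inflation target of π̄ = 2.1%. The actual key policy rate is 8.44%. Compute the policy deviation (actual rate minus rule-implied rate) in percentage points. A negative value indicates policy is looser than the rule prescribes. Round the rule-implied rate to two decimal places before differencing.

-1.02 pp

i = 1.8 + 5.9 + 0.59 × (5.9 − 2.1) + 1.2 × (-0.4)
   = 1.8 + 5.9 + 2.242 − 0.48 = 9.46
Deviation = 8.44 − 9.46 = -1.02 pp.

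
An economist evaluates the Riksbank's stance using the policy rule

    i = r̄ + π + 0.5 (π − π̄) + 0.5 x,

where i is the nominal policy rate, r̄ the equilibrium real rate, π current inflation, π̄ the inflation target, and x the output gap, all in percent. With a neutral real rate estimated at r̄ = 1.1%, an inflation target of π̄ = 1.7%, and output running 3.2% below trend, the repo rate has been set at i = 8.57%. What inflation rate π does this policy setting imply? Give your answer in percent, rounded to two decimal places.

6.61%

Output 3.2% below potential → x = -3.2.
Collecting π: i = r̄ + (1 + 0.5) π − 0.5 π̄ + 0.5 x
1.5 π = 8.57 − 1.1 + 0.5 × 1.7 − 0.5 × (-3.2) = 9.92
π = 9.92 / 1.5 = 6.61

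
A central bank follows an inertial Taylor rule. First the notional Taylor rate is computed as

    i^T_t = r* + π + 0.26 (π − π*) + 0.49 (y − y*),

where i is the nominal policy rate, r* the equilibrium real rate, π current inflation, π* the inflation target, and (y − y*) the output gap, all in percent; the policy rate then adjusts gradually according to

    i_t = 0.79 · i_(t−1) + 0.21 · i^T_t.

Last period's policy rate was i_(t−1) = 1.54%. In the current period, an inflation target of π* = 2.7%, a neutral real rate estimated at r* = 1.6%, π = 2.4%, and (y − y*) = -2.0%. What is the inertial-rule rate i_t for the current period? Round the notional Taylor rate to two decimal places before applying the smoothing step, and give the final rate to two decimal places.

i^T_t = 1.6 + 2.4 + 0.26 × (2.4 − 2.7) + 0.49 × (-2.0)
   = 1.6 + 2.4 − 0.078 − 0.98 = 2.94
i_t = 0.79 × 1.54 + 0.21 × 2.94 = 1.2166 + 0.6174 = 1.83

1.83%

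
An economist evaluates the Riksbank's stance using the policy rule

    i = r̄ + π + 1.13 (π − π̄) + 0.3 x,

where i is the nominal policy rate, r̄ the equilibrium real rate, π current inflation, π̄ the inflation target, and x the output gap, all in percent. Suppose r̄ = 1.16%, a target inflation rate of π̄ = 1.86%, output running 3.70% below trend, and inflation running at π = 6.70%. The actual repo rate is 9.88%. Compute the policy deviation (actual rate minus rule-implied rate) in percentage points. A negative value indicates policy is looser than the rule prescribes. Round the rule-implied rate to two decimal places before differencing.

Output 3.70% below potential → x = -3.70.
i = 1.16 + 6.70 + 1.13 × (6.70 − 1.86) + 0.3 × (-3.70)
   = 1.16 + 6.7 + 5.4692 − 1.11 = 12.22
Deviation = 9.88 − 12.22 = -2.34 pp.

-2.34 pp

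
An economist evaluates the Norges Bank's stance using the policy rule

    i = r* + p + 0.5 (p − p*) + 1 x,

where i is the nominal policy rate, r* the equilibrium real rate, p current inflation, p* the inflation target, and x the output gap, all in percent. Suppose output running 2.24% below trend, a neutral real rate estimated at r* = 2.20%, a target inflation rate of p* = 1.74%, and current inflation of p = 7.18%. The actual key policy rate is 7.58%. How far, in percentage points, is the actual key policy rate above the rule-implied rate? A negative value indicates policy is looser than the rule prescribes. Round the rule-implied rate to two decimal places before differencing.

-2.28 pp

Output 2.24% below potential → x = -2.24.
i = 2.20 + 7.18 + 0.5 × (7.18 − 1.74) + 1 × (-2.24)
   = 2.20 + 7.18 + 2.72 − 2.24 = 9.86
Deviation = 7.58 − 9.86 = -2.28 pp.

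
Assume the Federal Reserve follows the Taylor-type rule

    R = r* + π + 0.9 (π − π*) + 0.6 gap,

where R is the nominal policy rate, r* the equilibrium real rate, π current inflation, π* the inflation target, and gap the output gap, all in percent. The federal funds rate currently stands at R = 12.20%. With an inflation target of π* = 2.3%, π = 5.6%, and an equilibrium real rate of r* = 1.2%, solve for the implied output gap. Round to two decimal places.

4.05%

0.6 gap = 12.20 − 1.2 − 5.6 − 0.9 × (5.6 − 2.3) = 2.43
gap = 2.43 / 0.6 = 4.05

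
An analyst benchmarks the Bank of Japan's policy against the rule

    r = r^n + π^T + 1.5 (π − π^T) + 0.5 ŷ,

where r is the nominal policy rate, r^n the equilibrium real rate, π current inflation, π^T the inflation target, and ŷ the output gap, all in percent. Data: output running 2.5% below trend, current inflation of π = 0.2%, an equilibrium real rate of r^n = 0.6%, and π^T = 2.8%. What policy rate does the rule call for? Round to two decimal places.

-1.75%

Output 2.5% below potential → ŷ = -2.5.
r = 0.6 + 2.8 + 1.5 × (0.2 − 2.8) + 0.5 × (-2.5)
   = 0.6 + 2.8 − 3.9 − 1.25 = -1.75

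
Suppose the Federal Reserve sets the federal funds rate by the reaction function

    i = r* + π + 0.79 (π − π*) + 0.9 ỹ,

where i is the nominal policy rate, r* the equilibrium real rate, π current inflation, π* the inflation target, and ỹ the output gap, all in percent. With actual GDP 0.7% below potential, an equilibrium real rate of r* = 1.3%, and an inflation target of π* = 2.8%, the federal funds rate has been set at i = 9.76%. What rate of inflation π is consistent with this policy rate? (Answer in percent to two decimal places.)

6.31%

Output 0.7% below potential → ỹ = -0.7.
Collecting π: i = r* + (1 + 0.79) π − 0.79 π* + 0.9 ỹ
1.79 π = 9.76 − 1.3 + 0.79 × 2.8 − 0.9 × (-0.7) = 11.302
π = 11.302 / 1.79 = 6.31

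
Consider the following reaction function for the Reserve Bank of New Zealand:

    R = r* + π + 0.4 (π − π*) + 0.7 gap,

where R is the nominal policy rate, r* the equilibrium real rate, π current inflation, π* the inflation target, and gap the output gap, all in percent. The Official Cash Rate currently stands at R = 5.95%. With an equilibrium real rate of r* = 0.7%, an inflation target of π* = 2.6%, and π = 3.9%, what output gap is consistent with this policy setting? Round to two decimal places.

1.19%

0.7 gap = 5.95 − 0.7 − 3.9 − 0.4 × (3.9 − 2.6) = 0.83
gap = 0.83 / 0.7 = 1.19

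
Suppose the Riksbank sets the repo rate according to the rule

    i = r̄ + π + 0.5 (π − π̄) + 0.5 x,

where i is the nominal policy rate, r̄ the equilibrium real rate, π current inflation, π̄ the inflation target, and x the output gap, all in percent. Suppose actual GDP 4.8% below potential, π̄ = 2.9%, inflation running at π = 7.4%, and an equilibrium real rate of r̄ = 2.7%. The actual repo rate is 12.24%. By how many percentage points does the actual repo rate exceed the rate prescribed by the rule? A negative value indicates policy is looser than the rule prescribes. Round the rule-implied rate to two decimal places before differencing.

2.29 pp

Output 4.8% below potential → x = -4.8.
i = 2.7 + 7.4 + 0.5 × (7.4 − 2.9) + 0.5 × (-4.8)
   = 2.7 + 7.4 + 2.25 − 2.4 = 9.95
Deviation = 12.24 − 9.95 = 2.29 pp.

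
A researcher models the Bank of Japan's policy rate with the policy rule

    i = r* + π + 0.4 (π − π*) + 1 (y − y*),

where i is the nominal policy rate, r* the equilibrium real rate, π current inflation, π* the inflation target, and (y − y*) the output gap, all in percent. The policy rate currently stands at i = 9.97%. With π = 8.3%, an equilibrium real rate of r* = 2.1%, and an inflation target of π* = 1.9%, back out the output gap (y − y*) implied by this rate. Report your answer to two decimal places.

1 (y − y*) = 9.97 − 2.1 − 8.3 − 0.4 × (8.3 − 1.9) = -2.99
(y − y*) = -2.99 / 1 = -2.99

-2.99%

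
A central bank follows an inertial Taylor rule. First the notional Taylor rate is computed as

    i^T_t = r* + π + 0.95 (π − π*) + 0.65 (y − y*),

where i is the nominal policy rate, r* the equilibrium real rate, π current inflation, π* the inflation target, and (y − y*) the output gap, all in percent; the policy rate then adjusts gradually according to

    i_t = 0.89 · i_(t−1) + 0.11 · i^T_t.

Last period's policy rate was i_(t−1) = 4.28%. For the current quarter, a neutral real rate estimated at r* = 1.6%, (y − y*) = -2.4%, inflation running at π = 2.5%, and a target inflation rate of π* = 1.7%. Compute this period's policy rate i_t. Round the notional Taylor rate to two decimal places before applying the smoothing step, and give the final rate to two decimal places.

4.17%

i^T_t = 1.6 + 2.5 + 0.95 × (2.5 − 1.7) + 0.65 × (-2.4)
   = 1.6 + 2.5 + 0.76 − 1.56 = 3.30
i_t = 0.89 × 4.28 + 0.11 × 3.30 = 3.8092 + 0.363 = 4.17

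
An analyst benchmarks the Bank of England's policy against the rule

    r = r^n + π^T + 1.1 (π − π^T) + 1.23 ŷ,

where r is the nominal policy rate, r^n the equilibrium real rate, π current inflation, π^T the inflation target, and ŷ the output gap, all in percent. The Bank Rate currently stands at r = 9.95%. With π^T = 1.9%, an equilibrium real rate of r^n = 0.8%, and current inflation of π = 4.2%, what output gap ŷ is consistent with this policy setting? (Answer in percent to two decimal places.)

3.84%

1.23 ŷ = 9.95 − 0.8 − 1.9 − 1.1 × (4.2 − 1.9) = 4.72
ŷ = 4.72 / 1.23 = 3.84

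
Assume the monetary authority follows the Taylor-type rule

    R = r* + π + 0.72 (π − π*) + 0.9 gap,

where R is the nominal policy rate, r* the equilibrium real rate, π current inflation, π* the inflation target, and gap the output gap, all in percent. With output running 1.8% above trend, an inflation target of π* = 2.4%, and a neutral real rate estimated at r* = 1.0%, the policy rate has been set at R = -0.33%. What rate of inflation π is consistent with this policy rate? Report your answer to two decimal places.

-0.71%

Output 1.8% above potential → gap = 1.8.
Collecting π: R = r* + (1 + 0.72) π − 0.72 π* + 0.9 gap
1.72 π = -0.33 − 1.0 + 0.72 × 2.4 − 0.9 × 1.8 = -1.222
π = -1.222 / 1.72 = -0.71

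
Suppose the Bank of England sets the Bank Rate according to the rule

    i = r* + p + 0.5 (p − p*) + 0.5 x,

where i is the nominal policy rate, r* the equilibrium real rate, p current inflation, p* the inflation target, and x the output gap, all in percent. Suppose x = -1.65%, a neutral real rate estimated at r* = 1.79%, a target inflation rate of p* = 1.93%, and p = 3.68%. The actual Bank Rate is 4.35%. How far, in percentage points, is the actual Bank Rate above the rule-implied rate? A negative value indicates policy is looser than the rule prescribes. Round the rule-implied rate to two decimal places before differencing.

i = 1.79 + 3.68 + 0.5 × (3.68 − 1.93) + 0.5 × (-1.65)
   = 1.79 + 3.68 + 0.875 − 0.825 = 5.52
Deviation = 4.35 − 5.52 = -1.17 pp.

-1.17 pp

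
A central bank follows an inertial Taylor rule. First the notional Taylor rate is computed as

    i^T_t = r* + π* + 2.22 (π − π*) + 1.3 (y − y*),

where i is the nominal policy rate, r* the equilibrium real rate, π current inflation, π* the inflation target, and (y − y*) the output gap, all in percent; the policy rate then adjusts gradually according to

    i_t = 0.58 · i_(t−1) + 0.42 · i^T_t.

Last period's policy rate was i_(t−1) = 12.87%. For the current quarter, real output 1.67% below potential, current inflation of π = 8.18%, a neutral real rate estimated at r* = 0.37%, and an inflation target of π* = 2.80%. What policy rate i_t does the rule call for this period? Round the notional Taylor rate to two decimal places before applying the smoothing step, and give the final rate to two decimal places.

Output 1.67% below potential → (y − y*) = -1.67.
i^T_t = 0.37 + 2.80 + 2.22 × (8.18 − 2.80) + 1.3 × (-1.67)
   = 0.37 + 2.8 + 11.9436 − 2.171 = 12.94
i_t = 0.58 × 12.87 + 0.42 × 12.94 = 7.4646 + 5.4348 = 12.90

12.90%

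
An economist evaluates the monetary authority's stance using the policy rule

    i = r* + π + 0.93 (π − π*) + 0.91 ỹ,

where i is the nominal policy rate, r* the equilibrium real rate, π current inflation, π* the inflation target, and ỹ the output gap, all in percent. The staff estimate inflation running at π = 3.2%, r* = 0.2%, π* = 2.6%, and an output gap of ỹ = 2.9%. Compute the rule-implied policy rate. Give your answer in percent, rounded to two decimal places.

6.60%

i = 0.2 + 3.2 + 0.93 × (3.2 − 2.6) + 0.91 × 2.9
   = 0.2 + 3.2 + 0.558 + 2.639 = 6.60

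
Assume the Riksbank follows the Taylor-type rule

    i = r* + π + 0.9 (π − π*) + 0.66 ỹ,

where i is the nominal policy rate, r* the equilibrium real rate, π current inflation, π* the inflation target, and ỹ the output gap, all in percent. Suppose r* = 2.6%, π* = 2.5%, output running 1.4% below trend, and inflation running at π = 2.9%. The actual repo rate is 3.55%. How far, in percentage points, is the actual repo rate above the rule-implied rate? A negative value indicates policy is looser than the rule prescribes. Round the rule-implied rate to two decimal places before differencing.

-1.39 pp

Output 1.4% below potential → ỹ = -1.4.
i = 2.6 + 2.9 + 0.9 × (2.9 − 2.5) + 0.66 × (-1.4)
   = 2.6 + 2.9 + 0.36 − 0.924 = 4.94
Deviation = 3.55 − 4.94 = -1.39 pp.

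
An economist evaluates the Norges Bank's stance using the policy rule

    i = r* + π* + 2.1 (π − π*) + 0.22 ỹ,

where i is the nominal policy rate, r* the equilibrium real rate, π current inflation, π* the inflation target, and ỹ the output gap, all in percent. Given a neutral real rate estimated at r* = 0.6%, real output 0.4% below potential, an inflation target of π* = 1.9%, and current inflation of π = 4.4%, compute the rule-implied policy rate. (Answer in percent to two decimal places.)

Output 0.4% below potential → ỹ = -0.4.
i = 0.6 + 1.9 + 2.1 × (4.4 − 1.9) + 0.22 × (-0.4)
   = 0.6 + 1.9 + 5.25 − 0.088 = 7.66

7.66%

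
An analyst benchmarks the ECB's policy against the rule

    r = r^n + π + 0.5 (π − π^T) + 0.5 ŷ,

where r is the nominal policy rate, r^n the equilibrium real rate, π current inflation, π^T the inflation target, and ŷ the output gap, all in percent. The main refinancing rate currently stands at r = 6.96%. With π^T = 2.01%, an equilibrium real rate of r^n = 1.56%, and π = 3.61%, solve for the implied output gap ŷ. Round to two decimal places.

1.98%

0.5 ŷ = 6.96 − 1.56 − 3.61 − 0.5 × (3.61 − 2.01) = 0.99
ŷ = 0.99 / 0.5 = 1.98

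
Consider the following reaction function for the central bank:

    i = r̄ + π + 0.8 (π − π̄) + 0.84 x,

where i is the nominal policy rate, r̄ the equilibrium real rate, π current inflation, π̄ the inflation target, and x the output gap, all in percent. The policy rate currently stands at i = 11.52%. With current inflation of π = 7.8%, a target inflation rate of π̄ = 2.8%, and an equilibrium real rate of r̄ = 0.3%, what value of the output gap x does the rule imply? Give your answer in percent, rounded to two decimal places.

-0.69%

0.84 x = 11.52 − 0.3 − 7.8 − 0.8 × (7.8 − 2.8) = -0.58
x = -0.58 / 0.84 = -0.69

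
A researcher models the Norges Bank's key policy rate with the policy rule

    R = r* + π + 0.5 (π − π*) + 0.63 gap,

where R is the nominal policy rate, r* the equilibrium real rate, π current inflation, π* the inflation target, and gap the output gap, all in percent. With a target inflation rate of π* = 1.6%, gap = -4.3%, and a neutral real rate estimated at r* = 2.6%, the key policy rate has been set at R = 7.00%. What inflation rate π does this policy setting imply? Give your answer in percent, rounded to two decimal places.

5.27%

Collecting π: R = r* + (1 + 0.5) π − 0.5 π* + 0.63 gap
1.5 π = 7.00 − 2.6 + 0.5 × 1.6 − 0.63 × (-4.3) = 7.909
π = 7.909 / 1.5 = 5.27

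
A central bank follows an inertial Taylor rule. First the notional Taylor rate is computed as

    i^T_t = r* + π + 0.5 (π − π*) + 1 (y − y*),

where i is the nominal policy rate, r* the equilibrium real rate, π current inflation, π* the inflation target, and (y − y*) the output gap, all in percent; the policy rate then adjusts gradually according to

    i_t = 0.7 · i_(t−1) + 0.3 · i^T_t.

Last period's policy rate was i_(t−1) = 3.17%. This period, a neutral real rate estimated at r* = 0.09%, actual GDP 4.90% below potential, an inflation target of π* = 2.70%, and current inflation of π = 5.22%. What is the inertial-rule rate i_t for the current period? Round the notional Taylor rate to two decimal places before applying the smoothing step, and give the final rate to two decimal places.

Output 4.90% below potential → (y − y*) = -4.90.
i^T_t = 0.09 + 5.22 + 0.5 × (5.22 − 2.70) + 1 × (-4.90)
   = 0.09 + 5.22 + 1.26 − 4.9 = 1.67
i_t = 0.7 × 3.17 + 0.3 × 1.67 = 2.219 + 0.501 = 2.72

2.72%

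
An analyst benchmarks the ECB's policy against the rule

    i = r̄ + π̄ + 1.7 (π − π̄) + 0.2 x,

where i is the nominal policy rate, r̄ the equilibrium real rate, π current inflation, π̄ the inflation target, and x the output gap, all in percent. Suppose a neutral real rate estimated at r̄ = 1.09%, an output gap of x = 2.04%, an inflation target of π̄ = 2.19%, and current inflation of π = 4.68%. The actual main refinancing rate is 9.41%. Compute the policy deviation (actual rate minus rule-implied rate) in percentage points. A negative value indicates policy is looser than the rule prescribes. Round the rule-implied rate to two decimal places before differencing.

i = 1.09 + 2.19 + 1.7 × (4.68 − 2.19) + 0.2 × 2.04
   = 1.09 + 2.19 + 4.233 + 0.408 = 7.92
Deviation = 9.41 − 7.92 = 1.49 pp.

1.49 pp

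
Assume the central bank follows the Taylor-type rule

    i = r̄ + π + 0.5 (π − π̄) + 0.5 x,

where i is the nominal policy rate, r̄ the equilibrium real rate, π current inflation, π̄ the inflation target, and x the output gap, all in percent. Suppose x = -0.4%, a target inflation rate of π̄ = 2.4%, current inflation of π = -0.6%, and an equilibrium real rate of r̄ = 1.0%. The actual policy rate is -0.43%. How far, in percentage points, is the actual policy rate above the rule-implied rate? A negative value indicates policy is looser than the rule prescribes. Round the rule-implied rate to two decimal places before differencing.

0.87 pp

i = 1.0 + (-0.6) + 0.5 × (-0.6 − 2.4) + 0.5 × (-0.4)
   = 1.0 − 0.6 − 1.5 − 0.2 = -1.30
Deviation = -0.43 − (-1.30) = 0.87 pp.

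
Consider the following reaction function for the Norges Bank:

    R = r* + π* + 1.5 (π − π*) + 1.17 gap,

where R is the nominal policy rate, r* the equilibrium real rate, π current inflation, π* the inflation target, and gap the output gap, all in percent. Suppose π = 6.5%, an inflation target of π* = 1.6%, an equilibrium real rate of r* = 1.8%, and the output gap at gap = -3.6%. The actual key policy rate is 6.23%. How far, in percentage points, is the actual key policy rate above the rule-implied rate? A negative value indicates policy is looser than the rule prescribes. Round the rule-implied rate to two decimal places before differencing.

R = 1.8 + 1.6 + 1.5 × (6.5 − 1.6) + 1.17 × (-3.6)
   = 1.8 + 1.6 + 7.35 − 4.212 = 6.54
Deviation = 6.23 − 6.54 = -0.31 pp.

-0.31 pp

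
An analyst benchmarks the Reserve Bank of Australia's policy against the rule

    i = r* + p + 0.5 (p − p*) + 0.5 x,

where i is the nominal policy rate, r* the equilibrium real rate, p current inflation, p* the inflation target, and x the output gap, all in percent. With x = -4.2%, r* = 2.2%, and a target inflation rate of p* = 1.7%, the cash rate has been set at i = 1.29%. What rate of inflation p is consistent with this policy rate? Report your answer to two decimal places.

Collecting p: i = r* + (1 + 0.5) p − 0.5 p* + 0.5 x
1.5 p = 1.29 − 2.2 + 0.5 × 1.7 − 0.5 × (-4.2) = 2.04
p = 2.04 / 1.5 = 1.36

1.36%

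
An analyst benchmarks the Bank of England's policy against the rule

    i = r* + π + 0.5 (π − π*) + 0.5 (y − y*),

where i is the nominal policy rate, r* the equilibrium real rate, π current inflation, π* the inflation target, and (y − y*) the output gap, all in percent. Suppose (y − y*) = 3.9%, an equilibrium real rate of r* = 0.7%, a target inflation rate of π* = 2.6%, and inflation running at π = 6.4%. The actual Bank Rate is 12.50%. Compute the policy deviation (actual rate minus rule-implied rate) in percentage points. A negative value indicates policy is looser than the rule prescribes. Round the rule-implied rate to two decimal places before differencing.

i = 0.7 + 6.4 + 0.5 × (6.4 − 2.6) + 0.5 × 3.9
   = 0.7 + 6.4 + 1.9 + 1.95 = 10.95
Deviation = 12.50 − 10.95 = 1.55 pp.

1.55 pp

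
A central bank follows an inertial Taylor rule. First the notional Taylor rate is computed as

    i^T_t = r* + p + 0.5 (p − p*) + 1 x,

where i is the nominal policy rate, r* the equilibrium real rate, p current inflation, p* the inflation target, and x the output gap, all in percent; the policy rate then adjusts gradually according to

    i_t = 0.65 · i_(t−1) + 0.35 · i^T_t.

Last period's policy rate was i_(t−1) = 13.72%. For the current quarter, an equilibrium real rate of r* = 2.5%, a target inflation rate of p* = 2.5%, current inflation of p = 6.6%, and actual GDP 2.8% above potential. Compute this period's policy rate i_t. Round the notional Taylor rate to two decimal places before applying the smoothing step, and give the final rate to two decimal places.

13.80%

Output 2.8% above potential → x = 2.8.
i^T_t = 2.5 + 6.6 + 0.5 × (6.6 − 2.5) + 1 × 2.8
   = 2.5 + 6.6 + 2.05 + 2.8 = 13.95
i_t = 0.65 × 13.72 + 0.35 × 13.95 = 8.918 + 4.8825 = 13.80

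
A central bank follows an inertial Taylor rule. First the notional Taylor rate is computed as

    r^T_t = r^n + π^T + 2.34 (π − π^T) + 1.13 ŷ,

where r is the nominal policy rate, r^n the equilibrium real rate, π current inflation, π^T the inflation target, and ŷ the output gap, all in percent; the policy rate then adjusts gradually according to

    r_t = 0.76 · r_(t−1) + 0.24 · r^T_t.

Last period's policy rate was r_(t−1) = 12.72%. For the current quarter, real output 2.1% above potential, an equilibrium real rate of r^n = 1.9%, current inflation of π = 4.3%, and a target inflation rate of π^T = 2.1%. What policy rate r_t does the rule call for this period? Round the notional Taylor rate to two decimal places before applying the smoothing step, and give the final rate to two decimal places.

12.43%

Output 2.1% above potential → ŷ = 2.1.
r^T_t = 1.9 + 2.1 + 2.34 × (4.3 − 2.1) + 1.13 × 2.1
   = 1.9 + 2.1 + 5.148 + 2.373 = 11.52
r_t = 0.76 × 12.72 + 0.24 × 11.52 = 9.6672 + 2.7648 = 12.43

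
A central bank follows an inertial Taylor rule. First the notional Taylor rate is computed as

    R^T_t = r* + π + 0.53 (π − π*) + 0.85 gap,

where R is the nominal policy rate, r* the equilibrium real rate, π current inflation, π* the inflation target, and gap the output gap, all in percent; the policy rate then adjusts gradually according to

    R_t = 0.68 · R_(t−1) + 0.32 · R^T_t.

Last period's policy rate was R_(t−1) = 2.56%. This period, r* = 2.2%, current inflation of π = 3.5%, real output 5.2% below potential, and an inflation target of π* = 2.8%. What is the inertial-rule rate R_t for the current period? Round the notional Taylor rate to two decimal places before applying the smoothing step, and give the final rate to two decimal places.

Output 5.2% below potential → gap = -5.2.
R^T_t = 2.2 + 3.5 + 0.53 × (3.5 − 2.8) + 0.85 × (-5.2)
   = 2.2 + 3.5 + 0.371 − 4.42 = 1.65
R_t = 0.68 × 2.56 + 0.32 × 1.65 = 1.7408 + 0.528 = 2.27

2.27%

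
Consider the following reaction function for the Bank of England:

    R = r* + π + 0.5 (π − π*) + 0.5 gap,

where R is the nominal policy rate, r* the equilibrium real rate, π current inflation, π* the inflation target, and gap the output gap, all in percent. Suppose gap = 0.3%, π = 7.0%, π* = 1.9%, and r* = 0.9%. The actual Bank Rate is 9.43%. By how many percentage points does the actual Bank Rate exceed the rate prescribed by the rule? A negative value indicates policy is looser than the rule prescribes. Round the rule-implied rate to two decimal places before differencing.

-1.17 pp

R = 0.9 + 7.0 + 0.5 × (7.0 − 1.9) + 0.5 × 0.3
   = 0.9 + 7 + 2.55 + 0.15 = 10.60
Deviation = 9.43 − 10.60 = -1.17 pp.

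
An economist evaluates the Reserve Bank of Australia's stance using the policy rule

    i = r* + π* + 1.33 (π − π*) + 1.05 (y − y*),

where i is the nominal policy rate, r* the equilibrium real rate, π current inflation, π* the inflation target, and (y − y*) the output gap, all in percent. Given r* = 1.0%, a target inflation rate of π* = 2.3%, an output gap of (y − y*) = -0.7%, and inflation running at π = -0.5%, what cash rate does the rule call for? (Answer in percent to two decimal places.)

-1.16%

i = 1.0 + 2.3 + 1.33 × (-0.5 − 2.3) + 1.05 × (-0.7)
   = 1.0 + 2.3 − 3.724 − 0.735 = -1.16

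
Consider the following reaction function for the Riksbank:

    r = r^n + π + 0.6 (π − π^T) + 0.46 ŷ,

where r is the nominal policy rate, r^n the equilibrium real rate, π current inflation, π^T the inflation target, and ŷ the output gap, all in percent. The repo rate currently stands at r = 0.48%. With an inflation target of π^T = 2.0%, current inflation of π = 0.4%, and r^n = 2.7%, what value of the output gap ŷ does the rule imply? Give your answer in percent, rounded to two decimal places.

0.46 ŷ = 0.48 − 2.7 − 0.4 − 0.6 × (0.4 − 2.0) = -1.66
ŷ = -1.66 / 0.46 = -3.61

-3.61%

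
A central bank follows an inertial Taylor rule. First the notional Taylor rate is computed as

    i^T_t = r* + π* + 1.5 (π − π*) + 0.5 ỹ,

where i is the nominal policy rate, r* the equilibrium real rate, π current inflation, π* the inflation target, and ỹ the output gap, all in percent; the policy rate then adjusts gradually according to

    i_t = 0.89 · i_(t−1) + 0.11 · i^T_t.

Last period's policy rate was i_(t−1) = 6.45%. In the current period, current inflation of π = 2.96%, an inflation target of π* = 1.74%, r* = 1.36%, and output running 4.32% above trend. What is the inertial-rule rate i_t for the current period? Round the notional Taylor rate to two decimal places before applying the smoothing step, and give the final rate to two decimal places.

6.52%

Output 4.32% above potential → ỹ = 4.32.
i^T_t = 1.36 + 1.74 + 1.5 × (2.96 − 1.74) + 0.5 × 4.32
   = 1.36 + 1.74 + 1.83 + 2.16 = 7.09
i_t = 0.89 × 6.45 + 0.11 × 7.09 = 5.7405 + 0.7799 = 6.52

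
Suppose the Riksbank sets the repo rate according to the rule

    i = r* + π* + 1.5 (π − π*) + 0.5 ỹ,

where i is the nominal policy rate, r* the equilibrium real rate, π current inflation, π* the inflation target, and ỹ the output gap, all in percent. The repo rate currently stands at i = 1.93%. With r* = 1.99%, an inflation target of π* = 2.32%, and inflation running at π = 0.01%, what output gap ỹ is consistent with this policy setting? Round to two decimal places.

0.5 ỹ = 1.93 − 1.99 − 2.32 − 1.5 × (0.01 − 2.32) = 1.085
ỹ = 1.085 / 0.5 = 2.17

2.17%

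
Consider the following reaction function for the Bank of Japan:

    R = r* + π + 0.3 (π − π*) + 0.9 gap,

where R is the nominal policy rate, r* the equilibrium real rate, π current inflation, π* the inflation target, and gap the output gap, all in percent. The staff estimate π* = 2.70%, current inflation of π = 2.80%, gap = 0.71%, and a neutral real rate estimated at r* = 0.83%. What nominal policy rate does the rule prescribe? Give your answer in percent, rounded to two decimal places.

4.30%

R = 0.83 + 2.80 + 0.3 × (2.80 − 2.70) + 0.9 × 0.71
   = 0.83 + 2.8 + 0.03 + 0.639 = 4.30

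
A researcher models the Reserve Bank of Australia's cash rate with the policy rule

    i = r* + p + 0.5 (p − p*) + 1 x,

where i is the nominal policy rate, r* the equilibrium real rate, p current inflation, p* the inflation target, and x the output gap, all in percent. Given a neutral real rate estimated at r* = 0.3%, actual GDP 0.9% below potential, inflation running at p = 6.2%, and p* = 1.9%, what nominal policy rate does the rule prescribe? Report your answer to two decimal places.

Output 0.9% below potential → x = -0.9.
i = 0.3 + 6.2 + 0.5 × (6.2 − 1.9) + 1 × (-0.9)
   = 0.3 + 6.2 + 2.15 − 0.9 = 7.75

7.75%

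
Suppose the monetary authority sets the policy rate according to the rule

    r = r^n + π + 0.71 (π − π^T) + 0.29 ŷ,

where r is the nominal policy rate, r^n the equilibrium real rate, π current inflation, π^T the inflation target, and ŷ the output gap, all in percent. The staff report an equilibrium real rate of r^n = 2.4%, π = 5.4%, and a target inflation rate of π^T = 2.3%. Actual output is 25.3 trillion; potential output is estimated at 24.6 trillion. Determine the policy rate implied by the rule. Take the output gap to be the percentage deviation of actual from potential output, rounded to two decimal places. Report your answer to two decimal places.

10.83%

Output gap = 100 × (25.3 − 24.6) / 24.6 = 2.85%.
r = 2.40 + 5.40 + 0.71 × (5.40 − 2.30) + 0.29 × 2.85
   = 2.40 + 5.4 + 2.201 + 0.8265 = 10.83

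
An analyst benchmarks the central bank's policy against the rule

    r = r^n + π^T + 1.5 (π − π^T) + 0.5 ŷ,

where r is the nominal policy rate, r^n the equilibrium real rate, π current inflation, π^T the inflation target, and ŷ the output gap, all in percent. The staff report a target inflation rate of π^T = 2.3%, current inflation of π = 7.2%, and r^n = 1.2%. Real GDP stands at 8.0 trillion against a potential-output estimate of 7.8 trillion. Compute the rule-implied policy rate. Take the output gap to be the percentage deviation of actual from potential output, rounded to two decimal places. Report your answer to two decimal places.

12.13%

Output gap = 100 × (8.0 − 7.8) / 7.8 = 2.56%.
r = 1.20 + 2.30 + 1.5 × (7.20 − 2.30) + 0.5 × 2.56
   = 1.20 + 2.3 + 7.35 + 1.28 = 12.13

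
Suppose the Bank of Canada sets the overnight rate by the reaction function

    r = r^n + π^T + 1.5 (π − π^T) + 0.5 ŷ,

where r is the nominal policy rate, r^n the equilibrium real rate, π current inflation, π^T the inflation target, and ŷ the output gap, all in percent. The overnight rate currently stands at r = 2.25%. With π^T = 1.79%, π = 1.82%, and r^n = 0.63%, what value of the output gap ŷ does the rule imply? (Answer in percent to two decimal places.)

0.5 ŷ = 2.25 − 0.63 − 1.79 − 1.5 × (1.82 − 1.79) = -0.215
ŷ = -0.215 / 0.5 = -0.43

-0.43%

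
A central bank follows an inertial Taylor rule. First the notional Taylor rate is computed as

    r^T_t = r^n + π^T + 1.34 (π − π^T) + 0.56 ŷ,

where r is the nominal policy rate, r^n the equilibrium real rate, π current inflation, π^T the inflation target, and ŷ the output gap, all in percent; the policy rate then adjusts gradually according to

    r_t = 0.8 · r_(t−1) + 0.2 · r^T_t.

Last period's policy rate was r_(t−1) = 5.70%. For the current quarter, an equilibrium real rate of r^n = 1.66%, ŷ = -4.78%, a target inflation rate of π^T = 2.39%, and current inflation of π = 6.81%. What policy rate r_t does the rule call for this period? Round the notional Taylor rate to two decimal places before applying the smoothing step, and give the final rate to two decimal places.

6.02%

r^T_t = 1.66 + 2.39 + 1.34 × (6.81 − 2.39) + 0.56 × (-4.78)
   = 1.66 + 2.39 + 5.9228 − 2.6768 = 7.30
r_t = 0.8 × 5.70 + 0.2 × 7.30 = 4.56 + 1.46 = 6.02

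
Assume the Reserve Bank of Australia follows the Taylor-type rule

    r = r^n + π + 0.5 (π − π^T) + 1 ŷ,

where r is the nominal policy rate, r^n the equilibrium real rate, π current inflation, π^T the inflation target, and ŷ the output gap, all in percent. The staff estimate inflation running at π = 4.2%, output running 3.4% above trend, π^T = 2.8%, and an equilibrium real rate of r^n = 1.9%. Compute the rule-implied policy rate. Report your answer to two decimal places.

10.20%

Output 3.4% above potential → ŷ = 3.4.
r = 1.9 + 4.2 + 0.5 × (4.2 − 2.8) + 1 × 3.4
   = 1.9 + 4.2 + 0.7 + 3.4 = 10.20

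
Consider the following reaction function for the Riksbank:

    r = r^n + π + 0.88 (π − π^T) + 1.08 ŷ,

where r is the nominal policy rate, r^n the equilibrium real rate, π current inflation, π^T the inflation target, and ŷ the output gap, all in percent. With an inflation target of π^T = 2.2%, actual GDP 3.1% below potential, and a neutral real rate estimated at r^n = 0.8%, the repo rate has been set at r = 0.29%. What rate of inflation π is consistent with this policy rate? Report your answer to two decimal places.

Output 3.1% below potential → ŷ = -3.1.
Collecting π: r = r^n + (1 + 0.88) π − 0.88 π^T + 1.08 ŷ
1.88 π = 0.29 − 0.8 + 0.88 × 2.2 − 1.08 × (-3.1) = 4.774
π = 4.774 / 1.88 = 2.54

2.54%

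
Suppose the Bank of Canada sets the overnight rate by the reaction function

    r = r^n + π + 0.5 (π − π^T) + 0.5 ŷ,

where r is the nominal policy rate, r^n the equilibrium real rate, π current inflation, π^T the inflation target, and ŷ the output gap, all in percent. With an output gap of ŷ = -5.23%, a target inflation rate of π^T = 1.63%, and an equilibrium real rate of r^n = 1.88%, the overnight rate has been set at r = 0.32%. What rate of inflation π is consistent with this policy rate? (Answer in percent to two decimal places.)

Collecting π: r = r^n + (1 + 0.5) π − 0.5 π^T + 0.5 ŷ
1.5 π = 0.32 − 1.88 + 0.5 × 1.63 − 0.5 × (-5.23) = 1.87
π = 1.87 / 1.5 = 1.25

1.25%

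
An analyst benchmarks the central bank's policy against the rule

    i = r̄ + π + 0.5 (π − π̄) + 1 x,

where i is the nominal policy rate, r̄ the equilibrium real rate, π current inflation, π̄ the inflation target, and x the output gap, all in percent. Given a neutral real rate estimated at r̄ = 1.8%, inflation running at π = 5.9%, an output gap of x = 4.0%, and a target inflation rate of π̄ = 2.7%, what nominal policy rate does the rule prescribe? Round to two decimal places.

i = 1.8 + 5.9 + 0.5 × (5.9 − 2.7) + 1 × 4.0
   = 1.8 + 5.9 + 1.6 + 4 = 13.30

13.30%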